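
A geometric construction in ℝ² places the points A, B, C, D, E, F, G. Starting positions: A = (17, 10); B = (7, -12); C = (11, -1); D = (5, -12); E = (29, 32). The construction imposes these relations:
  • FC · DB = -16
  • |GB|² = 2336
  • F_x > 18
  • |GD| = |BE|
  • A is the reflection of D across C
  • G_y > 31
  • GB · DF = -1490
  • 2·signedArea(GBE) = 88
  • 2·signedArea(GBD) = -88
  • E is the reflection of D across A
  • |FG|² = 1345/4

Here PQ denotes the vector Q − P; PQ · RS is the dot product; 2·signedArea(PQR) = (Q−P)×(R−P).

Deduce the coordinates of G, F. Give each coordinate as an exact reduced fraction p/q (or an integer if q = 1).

1. G_x = 27  [2·signedArea(GBD) = -88 ∩ 2·signedArea(GBE) = 88]
2. G_y = 32  [2·signedArea(GBD) = -88 ∩ 2·signedArea(GBE) = 88]
   → G = (27, 32)
3. F_x = 19  [FC · DB = -16 ∩ GB · DF = -1490]
4. F_y = 31/2  [FC · DB = -16 ∩ GB · DF = -1490]
   → F = (19, 31/2)

F = (19, 31/2)
G = (27, 32)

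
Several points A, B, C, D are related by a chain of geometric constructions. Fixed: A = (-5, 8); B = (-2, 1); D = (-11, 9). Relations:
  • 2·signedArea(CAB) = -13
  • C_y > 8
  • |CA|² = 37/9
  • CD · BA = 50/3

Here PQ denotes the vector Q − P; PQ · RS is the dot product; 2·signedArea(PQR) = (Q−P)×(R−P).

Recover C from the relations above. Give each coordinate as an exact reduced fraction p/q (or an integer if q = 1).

C = (-7, 25/3)

1. C_x = -7  [2·signedArea(CAB) = -13 ∩ CD · BA = 50/3]
2. C_y = 25/3  [2·signedArea(CAB) = -13 ∩ CD · BA = 50/3]
   → C = (-7, 25/3)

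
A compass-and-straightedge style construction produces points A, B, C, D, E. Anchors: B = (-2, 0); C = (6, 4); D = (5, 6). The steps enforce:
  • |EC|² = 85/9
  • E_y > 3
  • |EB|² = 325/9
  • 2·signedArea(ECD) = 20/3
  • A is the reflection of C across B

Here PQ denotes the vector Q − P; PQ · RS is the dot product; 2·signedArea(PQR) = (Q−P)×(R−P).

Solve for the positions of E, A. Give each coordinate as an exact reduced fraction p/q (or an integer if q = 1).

1. E_x = 3  [line -2·x + -1·y + 28/3 = 0 ∩ |EB|² = 325/9]
2. E_y = 10/3  [line -2·x + -1·y + 28/3 = 0 ∩ |EB|² = 325/9]
   → E = (3, 10/3)
3. A_x = -10  [A is the reflection of C across B]
4. A_y = -4  [A is the reflection of C across B]
   → A = (-10, -4)

A = (-10, -4)
E = (3, 10/3)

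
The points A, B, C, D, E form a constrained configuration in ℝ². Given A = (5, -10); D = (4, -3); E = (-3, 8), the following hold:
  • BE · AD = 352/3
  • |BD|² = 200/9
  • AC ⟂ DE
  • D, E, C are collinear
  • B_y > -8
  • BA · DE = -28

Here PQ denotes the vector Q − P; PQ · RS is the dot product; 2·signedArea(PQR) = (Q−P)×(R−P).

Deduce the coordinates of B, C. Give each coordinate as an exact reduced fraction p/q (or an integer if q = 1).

1. B_x = 14/3  [BA · DE = -28 ∩ BE · AD = 352/3]
2. B_y = -23/3  [BA · DE = -28 ∩ BE · AD = 352/3]
   → B = (14/3, -23/3)
3. C_x = 634/85  [D, E, C are collinear ∩ AC ⟂ DE]
4. C_y = -717/85  [D, E, C are collinear ∩ AC ⟂ DE]
   → C = (634/85, -717/85)

B = (14/3, -23/3)
C = (634/85, -717/85)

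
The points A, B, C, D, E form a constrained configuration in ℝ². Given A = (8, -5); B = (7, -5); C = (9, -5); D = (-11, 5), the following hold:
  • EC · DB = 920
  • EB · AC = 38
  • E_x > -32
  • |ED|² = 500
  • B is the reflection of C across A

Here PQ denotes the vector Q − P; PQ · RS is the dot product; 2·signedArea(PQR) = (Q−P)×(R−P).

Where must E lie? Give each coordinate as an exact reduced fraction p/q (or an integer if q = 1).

E = (-31, 15)

1. E_x = -31  [EC · DB = 920 ∩ EB · AC = 38]
2. E_y = 15  [EC · DB = 920 ∩ EB · AC = 38]
   → E = (-31, 15)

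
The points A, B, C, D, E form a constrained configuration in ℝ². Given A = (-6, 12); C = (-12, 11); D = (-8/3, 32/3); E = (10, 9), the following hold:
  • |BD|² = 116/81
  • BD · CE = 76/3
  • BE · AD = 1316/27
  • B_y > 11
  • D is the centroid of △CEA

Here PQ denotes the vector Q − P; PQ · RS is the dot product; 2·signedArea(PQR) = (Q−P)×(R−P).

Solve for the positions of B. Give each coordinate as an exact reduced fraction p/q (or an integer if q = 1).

B = (-34/9, 100/9)

1. B_x = -34/9  [BD · CE = 76/3 ∩ BE · AD = 1316/27]
2. B_y = 100/9  [BD · CE = 76/3 ∩ BE · AD = 1316/27]
   → B = (-34/9, 100/9)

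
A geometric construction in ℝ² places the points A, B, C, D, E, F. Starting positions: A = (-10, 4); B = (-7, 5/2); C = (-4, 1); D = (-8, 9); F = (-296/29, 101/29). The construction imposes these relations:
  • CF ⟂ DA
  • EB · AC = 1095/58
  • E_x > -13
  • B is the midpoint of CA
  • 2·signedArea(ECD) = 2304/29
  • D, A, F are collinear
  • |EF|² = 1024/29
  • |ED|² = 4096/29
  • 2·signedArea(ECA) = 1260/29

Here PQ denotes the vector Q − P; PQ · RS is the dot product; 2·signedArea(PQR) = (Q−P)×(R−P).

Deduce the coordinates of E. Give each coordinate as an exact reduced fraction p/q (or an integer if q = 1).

E = (-360/29, -59/29)

1. E_x = -360/29  [2·signedArea(ECD) = 2304/29 ∩ EB · AC = 1095/58]
2. E_y = -59/29  [2·signedArea(ECD) = 2304/29 ∩ EB · AC = 1095/58]
   → E = (-360/29, -59/29)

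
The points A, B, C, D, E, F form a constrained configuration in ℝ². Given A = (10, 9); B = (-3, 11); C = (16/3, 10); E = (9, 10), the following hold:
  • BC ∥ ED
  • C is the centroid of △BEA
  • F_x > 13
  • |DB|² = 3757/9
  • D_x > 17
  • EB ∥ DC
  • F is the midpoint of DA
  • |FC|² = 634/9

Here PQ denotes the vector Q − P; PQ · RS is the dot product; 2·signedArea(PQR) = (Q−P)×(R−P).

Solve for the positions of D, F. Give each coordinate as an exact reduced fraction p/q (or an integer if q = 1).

1. D_x = 52/3  [EB ∥ DC ∩ BC ∥ ED]
2. D_y = 9  [EB ∥ DC ∩ BC ∥ ED]
   → D = (52/3, 9)
3. F_x = 41/3  [F is the midpoint of DA]
4. F_y = 9  [F is the midpoint of DA]
   → F = (41/3, 9)

D = (52/3, 9)
F = (41/3, 9)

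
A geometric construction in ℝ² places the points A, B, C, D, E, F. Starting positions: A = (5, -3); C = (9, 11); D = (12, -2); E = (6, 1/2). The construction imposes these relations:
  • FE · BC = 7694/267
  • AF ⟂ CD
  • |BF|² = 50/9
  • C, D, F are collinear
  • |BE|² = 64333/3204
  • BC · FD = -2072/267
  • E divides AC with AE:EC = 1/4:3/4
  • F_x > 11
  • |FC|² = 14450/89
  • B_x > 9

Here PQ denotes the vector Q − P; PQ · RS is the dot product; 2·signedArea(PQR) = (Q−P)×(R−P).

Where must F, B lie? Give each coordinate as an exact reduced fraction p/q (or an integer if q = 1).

1. F_x = 1056/89  [C, D, F are collinear ∩ AF ⟂ CD]
2. F_y = -126/89  [C, D, F are collinear ∩ AF ⟂ CD]
   → F = (1056/89, -126/89)
3. B_x = 2569/267  [BC · FD = -2072/267 ∩ FE · BC = 7694/267]
4. B_y = -571/267  [BC · FD = -2072/267 ∩ FE · BC = 7694/267]
   → B = (2569/267, -571/267)

B = (2569/267, -571/267)
F = (1056/89, -126/89)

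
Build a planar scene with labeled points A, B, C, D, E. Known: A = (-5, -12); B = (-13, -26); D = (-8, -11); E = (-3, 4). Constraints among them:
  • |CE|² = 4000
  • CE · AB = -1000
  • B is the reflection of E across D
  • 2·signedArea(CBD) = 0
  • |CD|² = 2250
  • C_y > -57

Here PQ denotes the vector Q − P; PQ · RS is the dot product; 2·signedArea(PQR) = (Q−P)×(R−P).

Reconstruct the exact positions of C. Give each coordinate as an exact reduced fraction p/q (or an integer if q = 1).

C = (-23, -56)

1. C_x = -23  [2·signedArea(CBD) = 0 ∩ CE · AB = -1000]
2. C_y = -56  [2·signedArea(CBD) = 0 ∩ CE · AB = -1000]
   → C = (-23, -56)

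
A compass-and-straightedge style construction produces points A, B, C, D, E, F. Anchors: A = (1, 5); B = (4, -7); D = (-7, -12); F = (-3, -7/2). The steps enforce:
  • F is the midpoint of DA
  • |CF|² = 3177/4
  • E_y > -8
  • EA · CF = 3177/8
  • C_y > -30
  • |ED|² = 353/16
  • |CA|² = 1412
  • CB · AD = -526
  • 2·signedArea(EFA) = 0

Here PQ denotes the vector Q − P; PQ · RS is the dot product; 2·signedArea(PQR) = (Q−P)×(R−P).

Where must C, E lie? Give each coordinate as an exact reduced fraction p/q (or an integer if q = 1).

1. C_x = -15  [line 8·x + 17·y + 613 = 0 ∩ |CF|² = 3177/4]
2. C_y = -29  [line 8·x + 17·y + 613 = 0 ∩ |CF|² = 3177/4]
   → C = (-15, -29)
3. E_x = -5  [2·signedArea(EFA) = 0 ∩ EA · CF = 3177/8]
4. E_y = -31/4  [2·signedArea(EFA) = 0 ∩ EA · CF = 3177/8]
   → E = (-5, -31/4)

C = (-15, -29)
E = (-5, -31/4)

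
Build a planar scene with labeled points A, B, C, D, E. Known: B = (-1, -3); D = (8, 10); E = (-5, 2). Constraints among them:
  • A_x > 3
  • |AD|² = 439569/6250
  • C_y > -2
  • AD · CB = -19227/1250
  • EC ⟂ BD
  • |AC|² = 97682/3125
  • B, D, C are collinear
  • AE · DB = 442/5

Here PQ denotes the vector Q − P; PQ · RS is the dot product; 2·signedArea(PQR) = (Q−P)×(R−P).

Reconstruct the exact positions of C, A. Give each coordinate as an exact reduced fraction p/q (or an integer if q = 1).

1. C_x = 11/250  [B, D, C are collinear ∩ EC ⟂ BD]
2. C_y = -373/250  [B, D, C are collinear ∩ EC ⟂ BD]
   → C = (11/250, -373/250)
3. A_x = 4033/1250  [line 9·x + 13·y + -347/5 = 0 ∩ |AD|² = 439569/6250]
4. A_y = 3881/1250  [line 9·x + 13·y + -347/5 = 0 ∩ |AD|² = 439569/6250]
   → A = (4033/1250, 3881/1250)

A = (4033/1250, 3881/1250)
C = (11/250, -373/250)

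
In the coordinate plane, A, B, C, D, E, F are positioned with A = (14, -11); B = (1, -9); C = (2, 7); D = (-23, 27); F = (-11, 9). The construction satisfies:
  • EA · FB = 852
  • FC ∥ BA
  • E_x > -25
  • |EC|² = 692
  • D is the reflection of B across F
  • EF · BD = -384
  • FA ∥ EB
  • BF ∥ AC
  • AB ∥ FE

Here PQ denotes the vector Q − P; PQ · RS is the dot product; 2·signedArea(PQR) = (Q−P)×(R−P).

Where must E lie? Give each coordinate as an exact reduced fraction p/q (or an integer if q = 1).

1. E_x = -24  [FA ∥ EB ∩ AB ∥ FE]
2. E_y = 11  [FA ∥ EB ∩ AB ∥ FE]
   → E = (-24, 11)

E = (-24, 11)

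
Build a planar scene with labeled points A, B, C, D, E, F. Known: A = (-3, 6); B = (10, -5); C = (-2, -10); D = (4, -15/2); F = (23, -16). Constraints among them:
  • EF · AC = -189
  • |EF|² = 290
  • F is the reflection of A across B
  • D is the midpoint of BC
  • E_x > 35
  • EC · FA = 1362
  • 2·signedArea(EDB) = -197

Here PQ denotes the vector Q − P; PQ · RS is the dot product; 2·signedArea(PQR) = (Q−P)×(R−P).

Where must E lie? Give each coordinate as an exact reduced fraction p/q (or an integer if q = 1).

1. E_x = 36  [EF · AC = -189 ∩ 2·signedArea(EDB) = -197]
2. E_y = -27  [EF · AC = -189 ∩ 2·signedArea(EDB) = -197]
   → E = (36, -27)

E = (36, -27)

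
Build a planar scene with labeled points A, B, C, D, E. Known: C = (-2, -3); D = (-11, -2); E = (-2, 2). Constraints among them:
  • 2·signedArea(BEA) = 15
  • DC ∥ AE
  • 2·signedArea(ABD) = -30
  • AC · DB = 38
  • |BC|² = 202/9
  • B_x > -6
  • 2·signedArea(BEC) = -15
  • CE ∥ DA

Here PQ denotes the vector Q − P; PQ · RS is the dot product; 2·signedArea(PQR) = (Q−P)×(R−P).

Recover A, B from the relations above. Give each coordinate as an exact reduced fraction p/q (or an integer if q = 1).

A = (-11, 3)
B = (-5, 2/3)

1. A_x = -11  [DC ∥ AE ∩ CE ∥ DA]
2. A_y = 3  [DC ∥ AE ∩ CE ∥ DA]
   → A = (-11, 3)
3. B_x = -5  [2·signedArea(BEC) = -15 ∩ AC · DB = 38]
4. B_y = 2/3  [2·signedArea(BEC) = -15 ∩ AC · DB = 38]
   → B = (-5, 2/3)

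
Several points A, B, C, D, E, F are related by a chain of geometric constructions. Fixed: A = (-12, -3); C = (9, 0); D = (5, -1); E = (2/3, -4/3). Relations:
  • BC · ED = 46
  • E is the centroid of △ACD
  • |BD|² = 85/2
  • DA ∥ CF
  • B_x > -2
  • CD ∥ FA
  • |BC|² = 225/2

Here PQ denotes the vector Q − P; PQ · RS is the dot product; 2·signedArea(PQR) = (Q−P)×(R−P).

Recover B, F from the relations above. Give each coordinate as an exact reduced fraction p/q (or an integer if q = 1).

B = (-3/2, -3/2)
F = (-8, -2)

1. B_x = -3/2  [line -13/3·x + -1/3·y + -7 = 0 ∩ |BD|² = 85/2]
2. B_y = -3/2  [line -13/3·x + -1/3·y + -7 = 0 ∩ |BD|² = 85/2]
   → B = (-3/2, -3/2)
3. F_x = -8  [CD ∥ FA ∩ DA ∥ CF]
4. F_y = -2  [CD ∥ FA ∩ DA ∥ CF]
   → F = (-8, -2)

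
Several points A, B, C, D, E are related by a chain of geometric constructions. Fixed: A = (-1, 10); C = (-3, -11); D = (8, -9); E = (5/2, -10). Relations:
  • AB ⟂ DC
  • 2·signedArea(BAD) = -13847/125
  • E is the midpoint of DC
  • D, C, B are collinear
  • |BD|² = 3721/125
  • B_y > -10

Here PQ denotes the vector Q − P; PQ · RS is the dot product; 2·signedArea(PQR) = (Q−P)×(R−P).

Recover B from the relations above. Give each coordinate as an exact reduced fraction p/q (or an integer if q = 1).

1. B_x = 329/125  [D, C, B are collinear ∩ AB ⟂ DC]
2. B_y = -1247/125  [D, C, B are collinear ∩ AB ⟂ DC]
   → B = (329/125, -1247/125)

B = (329/125, -1247/125)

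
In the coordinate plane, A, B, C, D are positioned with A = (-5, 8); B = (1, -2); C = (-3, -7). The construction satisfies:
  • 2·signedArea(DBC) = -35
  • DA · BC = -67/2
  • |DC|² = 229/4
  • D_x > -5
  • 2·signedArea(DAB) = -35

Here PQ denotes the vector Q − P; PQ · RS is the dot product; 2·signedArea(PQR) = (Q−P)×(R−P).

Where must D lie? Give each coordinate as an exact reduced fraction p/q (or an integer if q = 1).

D = (-4, 1/2)

1. D_x = -4  [2·signedArea(DBC) = -35 ∩ DA · BC = -67/2]
2. D_y = 1/2  [2·signedArea(DBC) = -35 ∩ DA · BC = -67/2]
   → D = (-4, 1/2)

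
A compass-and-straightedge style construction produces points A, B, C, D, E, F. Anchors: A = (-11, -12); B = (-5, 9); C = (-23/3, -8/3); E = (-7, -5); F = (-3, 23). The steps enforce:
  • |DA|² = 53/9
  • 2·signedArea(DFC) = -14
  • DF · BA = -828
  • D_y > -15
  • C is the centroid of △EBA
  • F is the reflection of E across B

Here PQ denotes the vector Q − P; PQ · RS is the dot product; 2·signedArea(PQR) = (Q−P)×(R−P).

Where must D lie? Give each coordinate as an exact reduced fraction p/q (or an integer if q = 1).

1. D_x = -31/3  [2·signedArea(DFC) = -14 ∩ DF · BA = -828]
2. D_y = -43/3  [2·signedArea(DFC) = -14 ∩ DF · BA = -828]
   → D = (-31/3, -43/3)

D = (-31/3, -43/3)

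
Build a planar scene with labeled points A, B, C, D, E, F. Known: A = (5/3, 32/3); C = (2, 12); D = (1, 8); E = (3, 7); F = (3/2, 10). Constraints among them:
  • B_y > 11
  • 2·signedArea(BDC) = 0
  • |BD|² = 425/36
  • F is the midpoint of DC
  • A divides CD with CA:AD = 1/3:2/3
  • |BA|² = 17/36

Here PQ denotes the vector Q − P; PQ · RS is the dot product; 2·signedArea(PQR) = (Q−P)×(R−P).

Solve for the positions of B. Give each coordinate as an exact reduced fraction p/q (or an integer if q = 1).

1. B_x = 11/6  [line -4·x + 1·y + -4 = 0 ∩ |BA|² = 17/36]
2. B_y = 34/3  [line -4·x + 1·y + -4 = 0 ∩ |BA|² = 17/36]
   → B = (11/6, 34/3)

B = (11/6, 34/3)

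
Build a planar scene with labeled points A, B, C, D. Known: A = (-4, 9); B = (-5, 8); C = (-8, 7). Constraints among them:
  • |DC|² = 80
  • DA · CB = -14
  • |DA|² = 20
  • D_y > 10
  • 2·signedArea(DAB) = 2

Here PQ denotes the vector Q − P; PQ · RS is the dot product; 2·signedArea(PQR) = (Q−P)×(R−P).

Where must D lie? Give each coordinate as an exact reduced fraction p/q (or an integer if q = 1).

1. D_x = 0  [DA · CB = -14 ∩ 2·signedArea(DAB) = 2]
2. D_y = 11  [DA · CB = -14 ∩ 2·signedArea(DAB) = 2]
   → D = (0, 11)

D = (0, 11)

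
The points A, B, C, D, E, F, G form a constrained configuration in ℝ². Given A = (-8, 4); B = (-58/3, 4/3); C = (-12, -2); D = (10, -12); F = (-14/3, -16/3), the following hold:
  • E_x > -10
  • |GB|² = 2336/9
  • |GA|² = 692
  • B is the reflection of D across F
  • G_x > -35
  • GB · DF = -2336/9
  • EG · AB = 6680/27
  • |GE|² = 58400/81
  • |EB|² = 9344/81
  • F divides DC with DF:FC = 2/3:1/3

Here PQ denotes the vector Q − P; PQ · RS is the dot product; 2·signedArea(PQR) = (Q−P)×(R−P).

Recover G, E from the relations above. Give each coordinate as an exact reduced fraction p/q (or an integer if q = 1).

E = (-86/9, -28/9)
G = (-34, 8)

1. G_x = -34  [line 44/3·x + -20/3·y + 552 = 0 ∩ |GB|² = 2336/9]
2. G_y = 8  [line 44/3·x + -20/3·y + 552 = 0 ∩ |GB|² = 2336/9]
   → G = (-34, 8)
3. E_x = -86/9  [line 34/3·x + 8/3·y + 3148/27 = 0 ∩ |GE|² = 58400/81]
4. E_y = -28/9  [line 34/3·x + 8/3·y + 3148/27 = 0 ∩ |GE|² = 58400/81]
   → E = (-86/9, -28/9)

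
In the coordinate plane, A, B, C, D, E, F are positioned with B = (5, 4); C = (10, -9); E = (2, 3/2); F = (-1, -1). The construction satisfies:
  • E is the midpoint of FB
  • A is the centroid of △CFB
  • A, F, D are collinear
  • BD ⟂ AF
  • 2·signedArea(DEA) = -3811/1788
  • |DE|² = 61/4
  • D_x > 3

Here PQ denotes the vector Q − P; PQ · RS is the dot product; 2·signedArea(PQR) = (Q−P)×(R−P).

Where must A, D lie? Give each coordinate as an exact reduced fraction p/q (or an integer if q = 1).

A = (14/3, -2)
D = (1181/298, -559/298)

1. A_x = 14/3  [A is the centroid of △CFB]
2. A_y = -2  [A is the centroid of △CFB]
   → A = (14/3, -2)
3. D_x = 1181/298  [A, F, D are collinear ∩ BD ⟂ AF]
4. D_y = -559/298  [A, F, D are collinear ∩ BD ⟂ AF]
   → D = (1181/298, -559/298)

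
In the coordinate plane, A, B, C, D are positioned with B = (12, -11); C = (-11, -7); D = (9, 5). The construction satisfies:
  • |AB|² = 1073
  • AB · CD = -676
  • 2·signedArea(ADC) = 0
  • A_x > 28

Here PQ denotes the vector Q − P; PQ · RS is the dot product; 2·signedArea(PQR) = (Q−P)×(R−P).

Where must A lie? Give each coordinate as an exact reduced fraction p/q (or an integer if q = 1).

1. A_x = 29  [2·signedArea(ADC) = 0 ∩ AB · CD = -676]
2. A_y = 17  [2·signedArea(ADC) = 0 ∩ AB · CD = -676]
   → A = (29, 17)

A = (29, 17)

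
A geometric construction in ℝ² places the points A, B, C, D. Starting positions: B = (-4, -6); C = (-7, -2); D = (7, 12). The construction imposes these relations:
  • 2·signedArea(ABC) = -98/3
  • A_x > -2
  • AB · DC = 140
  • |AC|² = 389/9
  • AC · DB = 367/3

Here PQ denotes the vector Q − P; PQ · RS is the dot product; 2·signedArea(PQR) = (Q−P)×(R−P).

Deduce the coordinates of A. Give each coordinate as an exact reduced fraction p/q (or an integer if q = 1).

1. A_x = -4/3  [AC · DB = 367/3 ∩ AB · DC = 140]
2. A_y = 4/3  [AC · DB = 367/3 ∩ AB · DC = 140]
   → A = (-4/3, 4/3)

A = (-4/3, 4/3)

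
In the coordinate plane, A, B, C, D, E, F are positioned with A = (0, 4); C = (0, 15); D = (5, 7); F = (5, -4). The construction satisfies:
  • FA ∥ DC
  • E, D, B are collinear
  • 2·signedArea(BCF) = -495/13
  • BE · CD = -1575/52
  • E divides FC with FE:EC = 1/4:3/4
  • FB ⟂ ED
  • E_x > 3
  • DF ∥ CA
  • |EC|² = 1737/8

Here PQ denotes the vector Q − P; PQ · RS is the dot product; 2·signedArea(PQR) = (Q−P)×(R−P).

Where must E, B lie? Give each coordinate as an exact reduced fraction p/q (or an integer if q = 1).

1. E_x = 15/4  [E divides FC with FE:EC = 1/4:3/4]
2. E_y = 3/4  [E divides FC with FE:EC = 1/4:3/4]
   → E = (15/4, 3/4)
3. B_x = 75/26  [E, D, B are collinear ∩ FB ⟂ ED]
4. B_y = -93/26  [E, D, B are collinear ∩ FB ⟂ ED]
   → B = (75/26, -93/26)

B = (75/26, -93/26)
E = (15/4, 3/4)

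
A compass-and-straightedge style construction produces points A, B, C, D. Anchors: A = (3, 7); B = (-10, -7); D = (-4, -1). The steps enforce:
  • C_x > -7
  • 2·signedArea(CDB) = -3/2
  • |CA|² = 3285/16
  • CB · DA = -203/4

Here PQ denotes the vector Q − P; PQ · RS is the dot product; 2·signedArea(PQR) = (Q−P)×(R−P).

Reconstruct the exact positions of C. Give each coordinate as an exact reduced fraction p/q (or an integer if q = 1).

1. C_x = -27/4  [2·signedArea(CDB) = -3/2 ∩ CB · DA = -203/4]
2. C_y = -7/2  [2·signedArea(CDB) = -3/2 ∩ CB · DA = -203/4]
   → C = (-27/4, -7/2)

C = (-27/4, -7/2)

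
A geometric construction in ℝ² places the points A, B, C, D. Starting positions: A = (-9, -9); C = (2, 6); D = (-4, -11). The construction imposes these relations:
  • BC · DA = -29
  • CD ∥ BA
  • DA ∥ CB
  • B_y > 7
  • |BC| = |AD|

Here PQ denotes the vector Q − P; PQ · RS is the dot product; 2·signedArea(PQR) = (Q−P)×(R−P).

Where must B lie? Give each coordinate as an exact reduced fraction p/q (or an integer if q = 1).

B = (-3, 8)

1. B_x = -3  [CD ∥ BA ∩ DA ∥ CB]
2. B_y = 8  [CD ∥ BA ∩ DA ∥ CB]
   → B = (-3, 8)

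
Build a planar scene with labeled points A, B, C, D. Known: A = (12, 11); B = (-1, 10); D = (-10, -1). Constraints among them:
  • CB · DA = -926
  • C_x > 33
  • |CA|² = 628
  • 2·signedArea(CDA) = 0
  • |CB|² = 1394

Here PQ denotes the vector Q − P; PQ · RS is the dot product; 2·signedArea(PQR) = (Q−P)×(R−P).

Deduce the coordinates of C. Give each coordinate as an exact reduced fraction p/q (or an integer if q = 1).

C = (34, 23)

1. C_x = 34  [2·signedArea(CDA) = 0 ∩ CB · DA = -926]
2. C_y = 23  [2·signedArea(CDA) = 0 ∩ CB · DA = -926]
   → C = (34, 23)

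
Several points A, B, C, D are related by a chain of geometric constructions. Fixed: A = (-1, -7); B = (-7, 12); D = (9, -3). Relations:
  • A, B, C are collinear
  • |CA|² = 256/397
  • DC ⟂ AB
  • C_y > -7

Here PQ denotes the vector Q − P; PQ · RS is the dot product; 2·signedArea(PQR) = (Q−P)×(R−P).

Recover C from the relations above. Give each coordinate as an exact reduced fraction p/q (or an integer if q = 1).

C = (-493/397, -2475/397)

1. C_x = -493/397  [A, B, C are collinear ∩ DC ⟂ AB]
2. C_y = -2475/397  [A, B, C are collinear ∩ DC ⟂ AB]
   → C = (-493/397, -2475/397)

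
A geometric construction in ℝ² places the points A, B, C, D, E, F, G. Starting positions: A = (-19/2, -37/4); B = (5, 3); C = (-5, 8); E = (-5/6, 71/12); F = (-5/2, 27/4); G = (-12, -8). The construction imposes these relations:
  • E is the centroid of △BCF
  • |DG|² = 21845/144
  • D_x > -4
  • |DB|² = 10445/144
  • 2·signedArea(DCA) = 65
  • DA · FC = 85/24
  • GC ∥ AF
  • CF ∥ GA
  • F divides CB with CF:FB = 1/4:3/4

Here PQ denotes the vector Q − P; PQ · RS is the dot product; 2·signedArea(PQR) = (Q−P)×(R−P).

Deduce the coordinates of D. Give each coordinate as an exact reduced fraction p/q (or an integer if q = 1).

D = (-19/6, 7/12)

1. D_x = -19/6  [2·signedArea(DCA) = 65 ∩ DA · FC = 85/24]
2. D_y = 7/12  [2·signedArea(DCA) = 65 ∩ DA · FC = 85/24]
   → D = (-19/6, 7/12)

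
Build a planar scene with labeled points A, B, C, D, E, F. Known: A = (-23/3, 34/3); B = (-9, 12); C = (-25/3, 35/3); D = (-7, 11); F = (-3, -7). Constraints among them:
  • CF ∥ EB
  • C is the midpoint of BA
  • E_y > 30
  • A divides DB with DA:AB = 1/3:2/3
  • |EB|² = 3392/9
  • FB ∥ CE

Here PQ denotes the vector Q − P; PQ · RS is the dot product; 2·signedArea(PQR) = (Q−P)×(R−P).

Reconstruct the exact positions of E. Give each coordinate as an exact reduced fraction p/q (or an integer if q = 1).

E = (-43/3, 92/3)

1. E_x = -43/3  [CF ∥ EB ∩ FB ∥ CE]
2. E_y = 92/3  [CF ∥ EB ∩ FB ∥ CE]
   → E = (-43/3, 92/3)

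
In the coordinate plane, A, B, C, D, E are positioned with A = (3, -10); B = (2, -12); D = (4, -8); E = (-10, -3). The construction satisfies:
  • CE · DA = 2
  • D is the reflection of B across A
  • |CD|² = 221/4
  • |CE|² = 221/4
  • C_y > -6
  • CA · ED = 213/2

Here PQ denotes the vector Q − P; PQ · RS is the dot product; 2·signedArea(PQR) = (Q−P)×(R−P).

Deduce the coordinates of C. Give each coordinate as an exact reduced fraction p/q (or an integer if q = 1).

1. C_x = -3  [CA · ED = 213/2 ∩ CE · DA = 2]
2. C_y = -11/2  [CA · ED = 213/2 ∩ CE · DA = 2]
   → C = (-3, -11/2)

C = (-3, -11/2)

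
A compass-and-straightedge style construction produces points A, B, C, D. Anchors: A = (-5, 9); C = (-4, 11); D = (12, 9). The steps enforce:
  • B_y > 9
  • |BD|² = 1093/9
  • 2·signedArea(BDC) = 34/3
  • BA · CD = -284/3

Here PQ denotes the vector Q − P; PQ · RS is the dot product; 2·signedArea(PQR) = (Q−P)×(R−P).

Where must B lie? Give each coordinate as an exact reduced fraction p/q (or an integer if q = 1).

B = (1, 29/3)

1. B_x = 1  [2·signedArea(BDC) = 34/3 ∩ BA · CD = -284/3]
2. B_y = 29/3  [2·signedArea(BDC) = 34/3 ∩ BA · CD = -284/3]
   → B = (1, 29/3)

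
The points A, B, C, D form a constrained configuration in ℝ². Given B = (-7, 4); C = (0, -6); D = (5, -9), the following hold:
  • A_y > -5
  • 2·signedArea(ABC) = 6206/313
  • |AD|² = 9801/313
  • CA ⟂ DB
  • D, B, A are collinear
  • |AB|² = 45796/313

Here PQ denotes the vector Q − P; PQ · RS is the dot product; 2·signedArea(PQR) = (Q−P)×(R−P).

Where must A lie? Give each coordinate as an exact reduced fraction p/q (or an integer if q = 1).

A = (377/313, -1530/313)

1. A_x = 377/313  [D, B, A are collinear ∩ CA ⟂ DB]
2. A_y = -1530/313  [D, B, A are collinear ∩ CA ⟂ DB]
   → A = (377/313, -1530/313)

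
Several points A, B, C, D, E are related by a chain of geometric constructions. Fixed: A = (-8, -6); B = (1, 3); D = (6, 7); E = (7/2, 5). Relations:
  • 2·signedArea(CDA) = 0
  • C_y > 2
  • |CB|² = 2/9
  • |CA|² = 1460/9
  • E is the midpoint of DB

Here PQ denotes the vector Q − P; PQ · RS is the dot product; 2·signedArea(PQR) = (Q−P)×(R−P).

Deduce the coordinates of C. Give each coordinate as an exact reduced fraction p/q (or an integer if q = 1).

C = (4/3, 8/3)

1. C_x = 4/3  [line 13·x + -14·y + 20 = 0 ∩ |CA|² = 1460/9]
2. C_y = 8/3  [line 13·x + -14·y + 20 = 0 ∩ |CA|² = 1460/9]
   → C = (4/3, 8/3)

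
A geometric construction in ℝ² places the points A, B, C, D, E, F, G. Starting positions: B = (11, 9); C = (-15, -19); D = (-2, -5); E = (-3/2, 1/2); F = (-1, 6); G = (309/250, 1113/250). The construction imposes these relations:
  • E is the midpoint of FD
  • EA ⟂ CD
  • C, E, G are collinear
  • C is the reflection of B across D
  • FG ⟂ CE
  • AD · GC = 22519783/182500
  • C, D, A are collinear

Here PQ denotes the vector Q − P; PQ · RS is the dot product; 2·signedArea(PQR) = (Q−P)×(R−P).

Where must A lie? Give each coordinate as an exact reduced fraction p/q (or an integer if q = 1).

A = (711/730, -656/365)

1. A_x = 711/730  [C, D, A are collinear ∩ EA ⟂ CD]
2. A_y = -656/365  [C, D, A are collinear ∩ EA ⟂ CD]
   → A = (711/730, -656/365)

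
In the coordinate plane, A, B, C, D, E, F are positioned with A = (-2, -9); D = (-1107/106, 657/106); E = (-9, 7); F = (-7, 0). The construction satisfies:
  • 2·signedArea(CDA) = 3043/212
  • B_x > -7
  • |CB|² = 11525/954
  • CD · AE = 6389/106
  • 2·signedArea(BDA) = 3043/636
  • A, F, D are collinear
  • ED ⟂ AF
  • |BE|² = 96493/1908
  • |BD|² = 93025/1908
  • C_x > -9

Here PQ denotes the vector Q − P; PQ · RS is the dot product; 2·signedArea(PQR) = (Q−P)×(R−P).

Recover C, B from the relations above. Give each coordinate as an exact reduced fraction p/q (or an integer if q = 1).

B = (-2167/318, 37/159)
C = (-8, 7/2)

1. C_x = -8  [CD · AE = 6389/106 ∩ 2·signedArea(CDA) = 3043/212]
2. C_y = 7/2  [CD · AE = 6389/106 ∩ 2·signedArea(CDA) = 3043/212]
   → C = (-8, 7/2)
3. B_x = -2167/318  [line 1611/106·x + 895/106·y + 64619/636 = 0 ∩ |CB|² = 11525/954]
4. B_y = 37/159  [line 1611/106·x + 895/106·y + 64619/636 = 0 ∩ |CB|² = 11525/954]
   → B = (-2167/318, 37/159)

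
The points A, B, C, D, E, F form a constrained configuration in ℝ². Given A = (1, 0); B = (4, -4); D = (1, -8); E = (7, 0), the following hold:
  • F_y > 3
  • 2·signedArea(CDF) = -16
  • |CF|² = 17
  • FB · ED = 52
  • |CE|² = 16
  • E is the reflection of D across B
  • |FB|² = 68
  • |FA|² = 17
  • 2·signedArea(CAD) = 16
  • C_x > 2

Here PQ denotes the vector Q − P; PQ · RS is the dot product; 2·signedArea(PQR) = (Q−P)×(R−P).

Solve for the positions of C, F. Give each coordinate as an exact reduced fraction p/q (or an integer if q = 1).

C = (3, 0)
F = (2, 4)

1. C_x = 3  [2·signedArea(CAD) = 16]
2. C_y = 0  [|CE|² = 16]
   → C = (3, 0)
3. F_x = 2  [2·signedArea(CDF) = -16 ∩ FB · ED = 52]
4. F_y = 4  [2·signedArea(CDF) = -16 ∩ FB · ED = 52]
   → F = (2, 4)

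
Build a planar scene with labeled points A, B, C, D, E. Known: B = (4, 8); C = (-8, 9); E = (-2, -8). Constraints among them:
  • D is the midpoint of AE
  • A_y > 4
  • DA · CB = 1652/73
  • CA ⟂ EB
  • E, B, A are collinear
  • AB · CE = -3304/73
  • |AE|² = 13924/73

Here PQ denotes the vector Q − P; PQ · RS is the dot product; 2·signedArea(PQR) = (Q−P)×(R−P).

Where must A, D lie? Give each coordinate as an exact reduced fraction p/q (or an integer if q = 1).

A = (208/73, 360/73)
D = (31/73, -112/73)

1. A_x = 208/73  [E, B, A are collinear ∩ CA ⟂ EB]
2. A_y = 360/73  [E, B, A are collinear ∩ CA ⟂ EB]
   → A = (208/73, 360/73)
3. D_x = 31/73  [D is the midpoint of AE]
4. D_y = -112/73  [D is the midpoint of AE]
   → D = (31/73, -112/73)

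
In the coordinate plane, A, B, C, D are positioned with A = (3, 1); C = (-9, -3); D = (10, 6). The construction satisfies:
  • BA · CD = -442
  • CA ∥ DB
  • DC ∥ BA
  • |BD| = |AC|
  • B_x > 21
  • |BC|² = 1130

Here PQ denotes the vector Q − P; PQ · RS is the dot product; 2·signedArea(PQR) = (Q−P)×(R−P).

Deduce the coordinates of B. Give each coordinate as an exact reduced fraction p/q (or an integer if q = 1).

B = (22, 10)

1. B_x = 22  [DC ∥ BA ∩ CA ∥ DB]
2. B_y = 10  [DC ∥ BA ∩ CA ∥ DB]
   → B = (22, 10)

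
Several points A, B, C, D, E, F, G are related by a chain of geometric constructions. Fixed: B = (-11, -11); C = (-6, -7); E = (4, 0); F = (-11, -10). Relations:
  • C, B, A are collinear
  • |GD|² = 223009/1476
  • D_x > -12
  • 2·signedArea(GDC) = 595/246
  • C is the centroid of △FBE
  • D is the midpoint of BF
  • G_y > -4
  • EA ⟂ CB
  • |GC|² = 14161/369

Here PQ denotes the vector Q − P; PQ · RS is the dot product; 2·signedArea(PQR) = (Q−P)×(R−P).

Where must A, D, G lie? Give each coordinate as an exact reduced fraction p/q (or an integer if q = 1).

1. A_x = 144/41  [C, B, A are collinear ∩ EA ⟂ CB]
2. A_y = 25/41  [C, B, A are collinear ∩ EA ⟂ CB]
   → A = (144/41, 25/41)
3. D_x = -11  [D is the midpoint of BF]
4. D_y = -21/2  [D is the midpoint of BF]
   → D = (-11, -21/2)
5. G_x = -143/123  [line -7/2·x + 5·y + 2849/246 = 0 ∩ |GD|² = 223009/1476]
6. G_y = -385/123  [line -7/2·x + 5·y + 2849/246 = 0 ∩ |GD|² = 223009/1476]
   → G = (-143/123, -385/123)

A = (144/41, 25/41)
D = (-11, -21/2)
G = (-143/123, -385/123)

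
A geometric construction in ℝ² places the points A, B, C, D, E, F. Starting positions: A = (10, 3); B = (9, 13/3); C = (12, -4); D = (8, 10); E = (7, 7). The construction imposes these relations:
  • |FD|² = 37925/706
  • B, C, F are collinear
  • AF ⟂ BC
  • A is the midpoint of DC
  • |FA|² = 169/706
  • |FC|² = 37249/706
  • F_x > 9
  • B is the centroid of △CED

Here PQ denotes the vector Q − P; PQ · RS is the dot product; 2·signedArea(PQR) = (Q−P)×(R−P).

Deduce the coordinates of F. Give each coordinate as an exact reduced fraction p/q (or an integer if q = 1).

1. F_x = 6735/706  [B, C, F are collinear ∩ AF ⟂ BC]
2. F_y = 2001/706  [B, C, F are collinear ∩ AF ⟂ BC]
   → F = (6735/706, 2001/706)

F = (6735/706, 2001/706)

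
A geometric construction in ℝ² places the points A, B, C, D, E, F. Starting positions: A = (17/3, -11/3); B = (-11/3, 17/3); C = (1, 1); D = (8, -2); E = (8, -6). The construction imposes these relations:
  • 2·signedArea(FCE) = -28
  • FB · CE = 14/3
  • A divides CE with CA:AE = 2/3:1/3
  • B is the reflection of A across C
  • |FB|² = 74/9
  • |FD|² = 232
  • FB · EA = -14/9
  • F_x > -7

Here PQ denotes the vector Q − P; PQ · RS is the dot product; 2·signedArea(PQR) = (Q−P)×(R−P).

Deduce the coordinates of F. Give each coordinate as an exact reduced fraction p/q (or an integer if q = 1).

1. F_x = -6  [FB · EA = -14/9 ∩ 2·signedArea(FCE) = -28]
2. F_y = 4  [FB · EA = -14/9 ∩ 2·signedArea(FCE) = -28]
   → F = (-6, 4)

F = (-6, 4)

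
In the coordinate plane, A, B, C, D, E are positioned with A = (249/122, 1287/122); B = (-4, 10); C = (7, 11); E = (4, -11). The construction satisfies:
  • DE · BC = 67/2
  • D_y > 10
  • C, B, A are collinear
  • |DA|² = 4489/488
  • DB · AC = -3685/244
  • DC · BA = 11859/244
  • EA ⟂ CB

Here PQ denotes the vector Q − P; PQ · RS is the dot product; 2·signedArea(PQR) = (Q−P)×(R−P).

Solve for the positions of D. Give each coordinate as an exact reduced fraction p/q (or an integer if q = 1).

D = (-239/244, 2507/244)

1. D_x = -239/244  [line -11·x + -1·y + -1/2 = 0 ∩ |DA|² = 4489/488]
2. D_y = 2507/244  [line -11·x + -1·y + -1/2 = 0 ∩ |DA|² = 4489/488]
   → D = (-239/244, 2507/244)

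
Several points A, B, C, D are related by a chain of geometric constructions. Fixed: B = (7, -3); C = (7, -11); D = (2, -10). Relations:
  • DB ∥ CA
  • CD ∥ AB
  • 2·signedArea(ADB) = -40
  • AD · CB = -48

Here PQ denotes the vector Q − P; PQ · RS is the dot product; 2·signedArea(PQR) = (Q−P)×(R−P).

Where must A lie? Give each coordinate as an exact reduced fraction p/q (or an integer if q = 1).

A = (12, -4)

1. A_x = 12  [CD ∥ AB ∩ DB ∥ CA]
2. A_y = -4  [CD ∥ AB ∩ DB ∥ CA]
   → A = (12, -4)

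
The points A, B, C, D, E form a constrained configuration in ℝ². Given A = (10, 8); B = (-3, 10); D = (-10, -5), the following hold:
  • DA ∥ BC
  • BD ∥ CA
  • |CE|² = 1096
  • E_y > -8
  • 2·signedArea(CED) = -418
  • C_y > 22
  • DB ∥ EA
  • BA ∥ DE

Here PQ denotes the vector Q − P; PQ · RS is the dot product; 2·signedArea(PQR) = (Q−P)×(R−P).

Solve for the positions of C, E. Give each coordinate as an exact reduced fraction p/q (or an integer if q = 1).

1. C_x = 17  [BD ∥ CA ∩ DA ∥ BC]
2. C_y = 23  [BD ∥ CA ∩ DA ∥ BC]
   → C = (17, 23)
3. E_x = 3  [DB ∥ EA ∩ BA ∥ DE]
4. E_y = -7  [DB ∥ EA ∩ BA ∥ DE]
   → E = (3, -7)

C = (17, 23)
E = (3, -7)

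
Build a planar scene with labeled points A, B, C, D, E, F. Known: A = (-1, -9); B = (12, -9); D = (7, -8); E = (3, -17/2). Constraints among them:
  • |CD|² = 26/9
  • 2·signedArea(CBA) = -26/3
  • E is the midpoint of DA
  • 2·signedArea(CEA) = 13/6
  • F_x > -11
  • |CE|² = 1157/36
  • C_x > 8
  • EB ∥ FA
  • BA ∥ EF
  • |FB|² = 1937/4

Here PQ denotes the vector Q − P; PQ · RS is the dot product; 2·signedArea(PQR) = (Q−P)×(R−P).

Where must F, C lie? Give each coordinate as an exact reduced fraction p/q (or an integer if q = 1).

C = (26/3, -25/3)
F = (-10, -17/2)

1. F_x = -10  [EB ∥ FA ∩ BA ∥ EF]
2. F_y = -17/2  [EB ∥ FA ∩ BA ∥ EF]
   → F = (-10, -17/2)
3. C_x = 26/3  [2·signedArea(CBA) = -26/3 ∩ 2·signedArea(CEA) = 13/6]
4. C_y = -25/3  [2·signedArea(CBA) = -26/3 ∩ 2·signedArea(CEA) = 13/6]
   → C = (26/3, -25/3)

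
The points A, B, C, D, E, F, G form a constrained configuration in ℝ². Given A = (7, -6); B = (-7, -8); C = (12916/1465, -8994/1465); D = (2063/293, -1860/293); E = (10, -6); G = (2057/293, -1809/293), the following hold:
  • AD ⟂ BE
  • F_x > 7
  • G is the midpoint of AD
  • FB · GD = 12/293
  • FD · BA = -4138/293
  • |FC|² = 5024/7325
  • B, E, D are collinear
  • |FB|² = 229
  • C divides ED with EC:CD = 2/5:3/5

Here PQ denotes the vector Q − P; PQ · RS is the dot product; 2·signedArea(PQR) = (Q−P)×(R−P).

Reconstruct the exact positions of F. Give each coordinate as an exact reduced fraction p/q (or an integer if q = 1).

F = (8, -6)

1. F_x = 8  [FD · BA = -4138/293 ∩ FB · GD = 12/293]
2. F_y = -6  [FD · BA = -4138/293 ∩ FB · GD = 12/293]
   → F = (8, -6)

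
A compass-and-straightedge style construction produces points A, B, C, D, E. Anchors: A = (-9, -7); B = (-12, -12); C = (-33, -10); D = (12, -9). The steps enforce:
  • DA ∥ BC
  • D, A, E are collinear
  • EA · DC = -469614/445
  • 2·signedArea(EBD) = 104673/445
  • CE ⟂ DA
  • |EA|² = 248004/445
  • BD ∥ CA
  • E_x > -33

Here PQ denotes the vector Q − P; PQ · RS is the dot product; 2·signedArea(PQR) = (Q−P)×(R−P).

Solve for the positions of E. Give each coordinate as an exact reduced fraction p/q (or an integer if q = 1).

1. E_x = -14463/445  [D, A, E are collinear ∩ CE ⟂ DA]
2. E_y = -2119/445  [D, A, E are collinear ∩ CE ⟂ DA]
   → E = (-14463/445, -2119/445)

E = (-14463/445, -2119/445)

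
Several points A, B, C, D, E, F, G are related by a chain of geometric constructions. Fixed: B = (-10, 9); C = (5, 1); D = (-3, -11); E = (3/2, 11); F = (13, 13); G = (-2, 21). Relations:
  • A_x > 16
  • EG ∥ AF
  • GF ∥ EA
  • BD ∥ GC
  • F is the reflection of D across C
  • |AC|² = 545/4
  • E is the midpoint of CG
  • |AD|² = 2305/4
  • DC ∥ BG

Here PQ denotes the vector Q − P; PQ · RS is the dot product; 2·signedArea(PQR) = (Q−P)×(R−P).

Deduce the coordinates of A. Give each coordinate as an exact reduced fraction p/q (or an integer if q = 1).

A = (33/2, 3)

1. A_x = 33/2  [EG ∥ AF ∩ GF ∥ EA]
2. A_y = 3  [EG ∥ AF ∩ GF ∥ EA]
   → A = (33/2, 3)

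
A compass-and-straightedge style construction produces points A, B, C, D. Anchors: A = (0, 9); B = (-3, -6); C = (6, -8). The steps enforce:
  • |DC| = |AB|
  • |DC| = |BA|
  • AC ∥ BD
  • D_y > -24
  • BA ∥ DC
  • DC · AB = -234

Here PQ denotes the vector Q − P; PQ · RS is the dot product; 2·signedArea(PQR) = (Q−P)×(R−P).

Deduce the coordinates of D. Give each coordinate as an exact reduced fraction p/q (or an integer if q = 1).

D = (3, -23)

1. D_x = 3  [BA ∥ DC ∩ AC ∥ BD]
2. D_y = -23  [BA ∥ DC ∩ AC ∥ BD]
   → D = (3, -23)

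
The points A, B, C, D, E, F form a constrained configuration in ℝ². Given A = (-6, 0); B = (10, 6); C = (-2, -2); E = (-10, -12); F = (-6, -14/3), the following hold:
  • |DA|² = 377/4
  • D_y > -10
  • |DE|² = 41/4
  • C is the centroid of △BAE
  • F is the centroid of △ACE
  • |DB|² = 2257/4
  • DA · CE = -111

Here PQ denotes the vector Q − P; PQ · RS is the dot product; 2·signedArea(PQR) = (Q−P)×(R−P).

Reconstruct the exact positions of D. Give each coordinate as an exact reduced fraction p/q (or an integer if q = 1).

D = (-8, -19/2)

1. D_x = -8  [line 8·x + 10·y + 159 = 0 ∩ |DE|² = 41/4]
2. D_y = -19/2  [line 8·x + 10·y + 159 = 0 ∩ |DE|² = 41/4]
   → D = (-8, -19/2)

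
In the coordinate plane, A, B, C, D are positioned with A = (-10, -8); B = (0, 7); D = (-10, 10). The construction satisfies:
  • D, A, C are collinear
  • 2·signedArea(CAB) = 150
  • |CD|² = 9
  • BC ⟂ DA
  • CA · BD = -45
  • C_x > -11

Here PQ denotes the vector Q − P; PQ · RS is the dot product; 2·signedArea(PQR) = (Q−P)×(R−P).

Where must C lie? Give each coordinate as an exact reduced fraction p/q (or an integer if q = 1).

1. C_x = -10  [D, A, C are collinear ∩ BC ⟂ DA]
2. C_y = 7  [D, A, C are collinear ∩ BC ⟂ DA]
   → C = (-10, 7)

C = (-10, 7)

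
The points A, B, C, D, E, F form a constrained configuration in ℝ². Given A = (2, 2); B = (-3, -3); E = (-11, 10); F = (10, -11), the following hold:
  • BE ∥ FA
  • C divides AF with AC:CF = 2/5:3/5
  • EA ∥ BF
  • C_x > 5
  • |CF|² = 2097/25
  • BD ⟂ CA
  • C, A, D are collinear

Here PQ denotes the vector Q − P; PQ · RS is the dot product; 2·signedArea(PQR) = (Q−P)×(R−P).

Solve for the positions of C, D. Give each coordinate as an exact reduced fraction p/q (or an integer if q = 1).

1. C_x = 26/5  [C divides AF with AC:CF = 2/5:3/5]
2. C_y = -16/5  [C divides AF with AC:CF = 2/5:3/5]
   → C = (26/5, -16/5)
3. D_x = 666/233  [C, A, D are collinear ∩ BD ⟂ CA]
4. D_y = 141/233  [C, A, D are collinear ∩ BD ⟂ CA]
   → D = (666/233, 141/233)

C = (26/5, -16/5)
D = (666/233, 141/233)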